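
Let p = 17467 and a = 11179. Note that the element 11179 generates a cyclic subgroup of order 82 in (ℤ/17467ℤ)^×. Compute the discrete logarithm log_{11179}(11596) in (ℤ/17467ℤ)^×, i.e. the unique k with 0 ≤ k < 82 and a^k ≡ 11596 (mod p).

Baby-step giant-step with m = ceil(sqrt(82)) = 10.
Baby table (11179^j mod 17467 for j=0..9):
  0:1  1:11179  2:11123  3:13911  4:2368  5:9367  6:16495  7:15953
  8:517  9:15433
Giant step factor: 11179^(-10) ≡ 11596 (mod 17467).
Scan 11596·11596^i mod 17467 for i = 0, 1, …:
  i=0: 11596   i=1: 6250   i=2: 4417   i=3: 6288
  i=4: 8390   i=5: 16717   i=6: 1566   i=7: 11123
Match at i=7, j=2: k = 7·10 + 2 = 72.

72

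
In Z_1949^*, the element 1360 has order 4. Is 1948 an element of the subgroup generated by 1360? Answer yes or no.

yes

⟨1360⟩ has order 4; its elements mod 1949 are {1, 589, 1360, 1948}.
1948 is in this set.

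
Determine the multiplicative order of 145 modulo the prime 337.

168

The order of 145 must divide p − 1 = 336 = 2^4 · 3 · 7.
Divisors: 1, 2, 3, 4, 6, 7, 8, 12, 14, 16, 21, 24, 28, 42, 48, 56, 84, 112, 168, 336.
Check each in increasing order: 145^1 ≡ 145;  145^2 ≡ 131;  145^3 ≡ 123;  145^4 ≡ 311;  145^6 ≡ 301;  145^7 ≡ 172;  145^8 ≡ 2;  145^12 ≡ 285;  145^14 ≡ 265;  145^16 ≡ 4;  145^21 ≡ 85;  145^24 ≡ 8;  145^28 ≡ 129;  145^42 ≡ 148;  145^48 ≡ 64;  145^56 ≡ 128;  145^84 ≡ 336;  145^112 ≡ 208;  145^168 ≡ 1.
Smallest exponent giving 1 is 168.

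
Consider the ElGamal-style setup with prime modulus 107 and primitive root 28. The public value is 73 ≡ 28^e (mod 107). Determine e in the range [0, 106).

89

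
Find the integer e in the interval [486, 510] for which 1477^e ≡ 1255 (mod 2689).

510

Compute 1477^486 mod 2689 = 222, then multiply by 1477 repeatedly:
  1477^486=222  1477^487=2525  1477^488=2471  1477^489=694  1477^490=529
  1477^491=1523  1477^492=1467  1477^493=2114  1477^494=449  1477^495=1679
  1477^496=625  1477^497=798  1477^498=864  1477^499=1542  1477^500=2640
  1477^501=230  1477^502=896  1477^503=404  1477^504=2439  1477^505=1832
  1477^506=730  1477^507=2610  1477^508=1633  1477^509=2597  1477^510=1255
Found 1255 at exponent 510.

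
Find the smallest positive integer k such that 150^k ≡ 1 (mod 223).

The order of 150 must divide p − 1 = 222 = 2 · 3 · 37.
Divisors: 1, 2, 3, 6, 37, 74, 111, 222.
Check each in increasing order: 150^1 ≡ 150;  150^2 ≡ 200;  150^3 ≡ 118;  150^6 ≡ 98;  150^37 ≡ 40;  150^74 ≡ 39;  150^111 ≡ 222;  150^222 ≡ 1.
Smallest exponent giving 1 is 222.

222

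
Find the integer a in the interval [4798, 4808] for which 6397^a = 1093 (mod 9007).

4799

Compute 6397^4798 mod 9007 = 4931, then multiply by 6397 repeatedly:
  6397^4798=4931  6397^4799=1093
Found 1093 at exponent 4799.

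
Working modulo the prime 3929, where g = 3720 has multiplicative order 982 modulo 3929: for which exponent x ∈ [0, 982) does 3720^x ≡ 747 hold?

252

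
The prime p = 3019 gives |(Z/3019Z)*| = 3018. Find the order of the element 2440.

503

The order of 2440 must divide p − 1 = 3018 = 2 · 3 · 503.
Divisors: 1, 2, 3, 6, 503, 1006, 1509, 3018.
Check each in increasing order: 2440^1 ≡ 2440;  2440^2 ≡ 132;  2440^3 ≡ 2066;  2440^6 ≡ 2509;  2440^503 ≡ 1.
Smallest exponent giving 1 is 503.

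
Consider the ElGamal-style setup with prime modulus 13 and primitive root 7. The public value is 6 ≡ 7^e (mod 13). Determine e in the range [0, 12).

7

Successive powers of 7 modulo 13:
  7^0=1  7^1=7  7^2=10  7^3=5  7^4=9  7^5=11
  7^6=12  7^7=6
So 7^7 ≡ 6 (mod 13), giving e = 7.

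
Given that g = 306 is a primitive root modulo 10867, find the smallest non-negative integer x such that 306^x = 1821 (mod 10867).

9576

Baby-step giant-step with m = ceil(sqrt(10866)) = 105.
Baby table (306^j mod 10867 for j=0..104):
  0:1  1:306  2:6700  3:7204  4:9290  5:6453  6:7691  7:6174
  8:9253  9:5998  10:9732  11:434  12:2400  13:6311  14:7707  15:203
  16:7783  17:1725  18:6234  19:5879  20:5919  21:7292  22:3617  23:9235
  24:490  25:8669  26:1166  27:9052  28:9694  29:10540  30:8608  31:4234
  32:2431  33:4930  34:8934  35:6187  36:2364  37:6162  38:5581  39:1667
  40:10220  41:8491  42:1033  43:955  44:9688  45:8704  46:1009  47:4478
  48:1026  49:9680  50:6256  51:1744  52:1181  53:2775  54:1524  55:9930
  56:6687  57:3226  58:9126  59:10604  60:6458  61:9221  62:7073  63:1805
  64:8980  65:9396  66:6288  67:669  68:9108  69:5096  70:5395  71:9953
  72:2858  73:5188  74:946  75:6934  76:2739  77:1375  78:7804  79:8151
  80:5663  81:5025  82:5403  83:1534  84:2123  85:8485  86:10064  87:4223
  88:9932  89:7299  90:5759  91:1800  92:7450  93:8497  94:2869  95:8554
  96:9444  97:10109  98:7126  99:7156  100:5469  101:10863  102:9643  103:5801
  104:3785
Giant step factor: 306^(-105) ≡ 1311 (mod 10867).
Scan 1821·1311^i mod 10867 for i = 0, 1, …:
  i=0: 1821   i=1: 7458   i=2: 8005   i=3: 7900
  i=4: 649   i=5: 3213   i=6: 6714   i=7: 10651
  i=8: 10233   i=9: 5585     …   i=90: 8792
  i=91: 7292
Match at i=91, j=21: x = 91·105 + 21 = 9576.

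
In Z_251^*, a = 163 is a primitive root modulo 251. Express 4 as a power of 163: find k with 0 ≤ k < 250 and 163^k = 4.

170

Baby-step giant-step with m = ceil(sqrt(250)) = 16.
Baby table (163^j mod 251 for j=0..15):
  0:1  1:163  2:214  3:244  4:114  5:8  6:49  7:206
  8:195  9:159  10:64  11:141  12:142  13:54  14:17  15:10
Giant step factor: 163^(-16) ≡ 83 (mod 251).
Scan 4·83^i mod 251 for i = 0, 1, …:
  i=0: 4   i=1: 81   i=2: 197   i=3: 36
  i=4: 227   i=5: 16   i=6: 73   i=7: 35
  i=8: 144   i=9: 155   i=10: 64
Match at i=10, j=10: k = 10·16 + 10 = 170.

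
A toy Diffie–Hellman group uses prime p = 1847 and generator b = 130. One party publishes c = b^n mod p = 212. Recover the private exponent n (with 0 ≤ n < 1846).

1271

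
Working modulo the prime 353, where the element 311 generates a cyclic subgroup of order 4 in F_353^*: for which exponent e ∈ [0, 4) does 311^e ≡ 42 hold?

3

Successive powers of 311 modulo 353:
  311^0=1  311^1=311  311^2=352  311^3=42
So 311^3 ≡ 42 (mod 353), giving e = 3.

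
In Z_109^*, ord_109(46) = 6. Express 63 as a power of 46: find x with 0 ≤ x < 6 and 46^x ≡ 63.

4

Successive powers of 46 modulo 109:
  46^0=1  46^1=46  46^2=45  46^3=108  46^4=63
So 46^4 ≡ 63 (mod 109), giving x = 4.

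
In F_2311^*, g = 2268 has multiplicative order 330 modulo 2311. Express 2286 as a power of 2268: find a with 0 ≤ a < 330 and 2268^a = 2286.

161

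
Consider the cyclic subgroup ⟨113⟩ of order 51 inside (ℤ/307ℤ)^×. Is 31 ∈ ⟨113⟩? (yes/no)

no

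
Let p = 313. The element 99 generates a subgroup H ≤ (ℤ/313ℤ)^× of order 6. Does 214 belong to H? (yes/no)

yes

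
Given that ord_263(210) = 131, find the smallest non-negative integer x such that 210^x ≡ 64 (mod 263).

Baby-step giant-step with m = ceil(sqrt(131)) = 12.
Baby table (210^j mod 263 for j=0..11):
  0:1  1:210  2:179  3:244  4:218  5:18  6:98  7:66
  8:184  9:242  10:61  11:186
Giant step factor: 210^(-12) ≡ 234 (mod 263).
Scan 64·234^i mod 263 for i = 0, 1, …:
  i=0: 64   i=1: 248   i=2: 172   i=3: 9
  i=4: 2   i=5: 205   i=6: 104   i=7: 140
  i=8: 148   i=9: 179
Match at i=9, j=2: x = 9·12 + 2 = 110.

110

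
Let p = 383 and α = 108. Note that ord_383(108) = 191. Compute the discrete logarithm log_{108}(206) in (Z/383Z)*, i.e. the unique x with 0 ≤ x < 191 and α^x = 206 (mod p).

52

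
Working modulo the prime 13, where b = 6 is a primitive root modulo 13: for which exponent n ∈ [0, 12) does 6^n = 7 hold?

7

Successive powers of 6 modulo 13:
  6^0=1  6^1=6  6^2=10  6^3=8  6^4=9  6^5=2
  6^6=12  6^7=7
So 6^7 ≡ 7 (mod 13), giving n = 7.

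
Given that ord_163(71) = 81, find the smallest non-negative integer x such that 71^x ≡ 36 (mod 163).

48

Baby-step giant-step with m = ceil(sqrt(81)) = 9.
Baby table (71^j mod 163 for j=0..8):
  0:1  1:71  2:151  3:126  4:144  5:118  6:65  7:51
  8:35
Giant step factor: 71^(-9) ≡ 53 (mod 163).
Scan 36·53^i mod 163 for i = 0, 1, …:
  i=0: 36   i=1: 115   i=2: 64   i=3: 132
  i=4: 150   i=5: 126
Match at i=5, j=3: x = 5·9 + 3 = 48.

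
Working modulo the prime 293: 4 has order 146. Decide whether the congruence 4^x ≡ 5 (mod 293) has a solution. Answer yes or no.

no

5 ∈ ⟨4⟩ iff 5^146 ≡ 1 (mod 293), since |⟨4⟩| = 146.
5^146 mod 293 = 292.
Since 292 ≠ 1, 5 does not lie in the subgroup.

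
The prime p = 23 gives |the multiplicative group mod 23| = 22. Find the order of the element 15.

The order of 15 must divide p − 1 = 22 = 2 · 11.
Divisors: 1, 2, 11, 22.
Check each in increasing order: 15^1 ≡ 15;  15^2 ≡ 18;  15^11 ≡ 22;  15^22 ≡ 1.
Smallest exponent giving 1 is 22.

22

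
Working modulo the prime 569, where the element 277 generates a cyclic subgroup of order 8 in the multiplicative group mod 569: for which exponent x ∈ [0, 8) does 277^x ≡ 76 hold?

Successive powers of 277 modulo 569:
  277^0=1  277^1=277  277^2=483  277^3=76
So 277^3 ≡ 76 (mod 569), giving x = 3.

3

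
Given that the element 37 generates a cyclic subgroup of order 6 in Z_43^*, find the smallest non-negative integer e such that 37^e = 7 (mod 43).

Successive powers of 37 modulo 43:
  37^0=1  37^1=37  37^2=36  37^3=42  37^4=6  37^5=7
So 37^5 ≡ 7 (mod 43), giving e = 5.

5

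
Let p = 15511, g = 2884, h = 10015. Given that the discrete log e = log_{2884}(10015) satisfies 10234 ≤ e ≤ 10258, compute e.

Compute 2884^10234 mod 15511 = 10015, then multiply by 2884 repeatedly:
  2884^10234=10015
Found 10015 at exponent 10234.

10234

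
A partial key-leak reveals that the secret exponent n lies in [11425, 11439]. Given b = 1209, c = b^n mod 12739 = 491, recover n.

Compute 1209^11425 mod 12739 = 6334, then multiply by 1209 repeatedly:
  1209^11425=6334  1209^11426=1667  1209^11427=2641  1209^11428=8219  1209^11429=351
  1209^11430=3972  1209^11431=12284  1209^11432=10421  1209^11433=118  1209^11434=2533
  1209^11435=5037  1209^11436=491
Found 491 at exponent 11436.

11436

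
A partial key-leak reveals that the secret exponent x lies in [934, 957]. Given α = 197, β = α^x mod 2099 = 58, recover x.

952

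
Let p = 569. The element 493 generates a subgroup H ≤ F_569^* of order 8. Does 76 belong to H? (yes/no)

yes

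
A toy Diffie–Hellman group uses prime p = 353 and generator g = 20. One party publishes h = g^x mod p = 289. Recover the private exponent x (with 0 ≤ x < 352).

Baby-step giant-step with m = ceil(sqrt(352)) = 19.
Baby table (20^j mod 353 for j=0..18):
  0:1  1:20  2:47  3:234  4:91  5:55  6:41  7:114
  8:162  9:63  10:201  11:137  12:269  13:85  14:288  15:112
  16:122  17:322  18:86
Giant step factor: 20^(-19) ≡ 251 (mod 353).
Scan 289·251^i mod 353 for i = 0, 1, …:
  i=0: 289   i=1: 174   i=2: 255   i=3: 112
Match at i=3, j=15: x = 3·19 + 15 = 72.

72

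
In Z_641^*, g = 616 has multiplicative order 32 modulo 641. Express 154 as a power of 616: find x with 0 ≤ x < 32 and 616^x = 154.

8

Successive powers of 616 modulo 641:
  616^0=1  616^1=616  616^2=625  616^3=400  616^4=256  616^5=10
  616^6=391  616^7=481  616^8=154
So 616^8 ≡ 154 (mod 641), giving x = 8.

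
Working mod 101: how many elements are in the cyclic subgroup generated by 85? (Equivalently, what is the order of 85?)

The order of 85 must divide p − 1 = 100 = 2^2 · 5^2.
Divisors: 1, 2, 4, 5, 10, 20, 25, 50, 100.
Check each in increasing order: 85^1 ≡ 85;  85^2 ≡ 54;  85^4 ≡ 88;  85^5 ≡ 6;  85^10 ≡ 36;  85^20 ≡ 84;  85^25 ≡ 100;  85^50 ≡ 1.
Smallest exponent giving 1 is 50.

50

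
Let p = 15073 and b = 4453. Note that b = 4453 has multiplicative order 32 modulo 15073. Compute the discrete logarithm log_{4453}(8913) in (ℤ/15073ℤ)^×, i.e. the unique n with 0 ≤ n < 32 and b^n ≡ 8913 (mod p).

25

Successive powers of 4453 modulo 15073:
  4453^0=1  4453^1=4453  4453^2=8214  4453^3=9844  4453^4=3048  4453^5=7044
  4453^6=19  4453^7=9242  4453^8=5336  4453^9=6160  4453^10=12693  4453^11=13252
  4453^12=361  4453^13=9795  4453^14=10946  4453^15=11529  4453^16=15072  4453^17=10620
  4453^18=6859  4453^19=5229  4453^20=12025  4453^21=8029  4453^22=15054  4453^23=5831
  4453^24=9737  4453^25=8913
So 4453^25 ≡ 8913 (mod 15073), giving n = 25.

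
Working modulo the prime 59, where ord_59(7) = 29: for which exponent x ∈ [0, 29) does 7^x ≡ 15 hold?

Successive powers of 7 modulo 59:
  7^0=1  7^1=7  7^2=49  7^3=48  7^4=41  7^5=51
  7^6=3  7^7=21  7^8=29  7^9=26  7^10=5  7^11=35
  7^12=9  7^13=4  7^14=28  7^15=19  7^16=15
So 7^16 ≡ 15 (mod 59), giving x = 16.

16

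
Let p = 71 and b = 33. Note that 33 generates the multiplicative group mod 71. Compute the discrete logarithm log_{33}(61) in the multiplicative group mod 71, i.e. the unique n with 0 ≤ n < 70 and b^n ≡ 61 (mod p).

27

Successive powers of 33 modulo 71:
  33^0=1  33^1=33  33^2=24  33^3=11  33^4=8  33^5=51
  33^6=50  33^7=17  33^8=64  33^9=53  33^10=45  33^11=65
  33^12=15  33^13=69  33^14=5  33^15=23  33^16=49  33^17=55
  33^18=40  33^19=42  33^20=37  33^21=14  33^22=36  33^23=52
  33^24=12  33^25=41  33^26=4  33^27=61
So 33^27 ≡ 61 (mod 71), giving n = 27.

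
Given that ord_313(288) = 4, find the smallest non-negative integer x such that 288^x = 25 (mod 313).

3

Successive powers of 288 modulo 313:
  288^0=1  288^1=288  288^2=312  288^3=25
So 288^3 ≡ 25 (mod 313), giving x = 3.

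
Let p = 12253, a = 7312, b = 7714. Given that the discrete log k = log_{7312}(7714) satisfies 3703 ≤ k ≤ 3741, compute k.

Compute 7312^3703 mod 12253 = 8646, then multiply by 7312 repeatedly:
  7312^3703=8646  7312^3704=6325  7312^3705=5578  7312^3706=8352  7312^3707=872
  7312^3708=4504  7312^3709=9437  7312^3710=6701  7312^3711=10218  7312^3712=7475
  7312^3713=8820  7312^3714=4301  7312^3715=7714
Found 7714 at exponent 3715.

3715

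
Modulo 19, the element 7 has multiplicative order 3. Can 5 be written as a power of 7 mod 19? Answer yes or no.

no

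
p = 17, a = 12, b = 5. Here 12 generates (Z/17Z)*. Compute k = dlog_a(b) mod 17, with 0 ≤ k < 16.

9

Successive powers of 12 modulo 17:
  12^0=1  12^1=12  12^2=8  12^3=11  12^4=13  12^5=3
  12^6=2  12^7=7  12^8=16  12^9=5
So 12^9 ≡ 5 (mod 17), giving k = 9.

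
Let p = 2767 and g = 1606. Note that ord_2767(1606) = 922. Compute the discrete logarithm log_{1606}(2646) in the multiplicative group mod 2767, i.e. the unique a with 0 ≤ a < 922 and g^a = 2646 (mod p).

Baby-step giant-step with m = ceil(sqrt(922)) = 31.
Baby table (1606^j mod 2767 for j=0..30):
  0:1  1:1606  2:392  3:1443  4:1479  5:1188  6:1465  7:840
  8:1511  9:7  10:174  11:2744  12:1800  13:2052  14:15  15:1954
  16:346  17:2276  18:49  19:1218  20:2606  21:1532  22:529  23:105
  24:2610  25:2422  26:2097  27:343  28:225  29:1640  30:2423
Giant step factor: 1606^(-31) ≡ 405 (mod 2767).
Scan 2646·405^i mod 2767 for i = 0, 1, …:
  i=0: 2646   i=1: 801   i=2: 666   i=3: 1331
  i=4: 2257   i=5: 975   i=6: 1961   i=7: 76
  i=8: 343
Match at i=8, j=27: a = 8·31 + 27 = 275.

275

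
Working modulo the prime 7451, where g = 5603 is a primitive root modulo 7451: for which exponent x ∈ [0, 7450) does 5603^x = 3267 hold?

Baby-step giant-step with m = ceil(sqrt(7450)) = 87.
Baby table (5603^j mod 7451 for j=0..86):
  0:1  1:5603  2:2546  3:4024  4:7197  5:7430  6:1553  7:6142
  8:4908  9:5334  10:441  11:4642  12:5136  13:1246  14:7202  15:5641
  16:6832  17:3909  18:3638  19:5229  20:755  21:5548  22:7323  23:5563
  24:1956  25:6498  26:2708  27:2688  28:2393  29:3630  30:5111  31:2740
  32:3160  33:1904  34:5731  35:4434  36:2068  37:699  38:4722  39:6316
  40:3749  41:1278  42:223  43:5152  44:1482  45:3232  46:2966  47:2768
  48:3573  49:6133  50:6638  51:4773  52:1480  53:6928  54:5325  55:2171
  56:4081  57:6175  58:3532  59:7391  60:6566  61:3711  62:4443  63:338
  64:1260  65:3683  66:4030  67:3560  68:353  69:3344  70:4618  71:4782
  72:7201  73:38  74:4286  75:7336  76:3892  77:5250  78:6653  79:6857
  80:2415  81:229  82:1515  83:1856  84:5023  85:1442  86:2642
Giant step factor: 5603^(-87) ≡ 7162 (mod 7451).
Scan 3267·7162^i mod 7451 for i = 0, 1, …:
  i=0: 3267   i=1: 2114   i=2: 36   i=3: 4498
  i=4: 4003   i=5: 5489   i=6: 742   i=7: 1641
  i=8: 2615   i=9: 4267     …   i=67: 5440
  i=68: 1
Match at i=68, j=0: x = 68·87 + 0 = 5916.

5916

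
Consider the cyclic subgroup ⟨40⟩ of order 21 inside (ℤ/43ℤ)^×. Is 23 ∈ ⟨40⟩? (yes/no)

23 ∈ ⟨40⟩ iff 23^21 ≡ 1 (mod 43), since |⟨40⟩| = 21.
23^21 mod 43 = 1.
Since 1 = 1, 23 lies in the subgroup.

yes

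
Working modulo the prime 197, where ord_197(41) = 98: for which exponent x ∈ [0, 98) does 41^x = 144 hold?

55

Baby-step giant-step with m = ceil(sqrt(98)) = 10.
Baby table (41^j mod 197 for j=0..9):
  0:1  1:41  2:105  3:168  4:190  5:107  6:53  7:6
  8:49  9:39
Giant step factor: 41^(-10) ≡ 60 (mod 197).
Scan 144·60^i mod 197 for i = 0, 1, …:
  i=0: 144   i=1: 169   i=2: 93   i=3: 64
  i=4: 97   i=5: 107
Match at i=5, j=5: x = 5·10 + 5 = 55.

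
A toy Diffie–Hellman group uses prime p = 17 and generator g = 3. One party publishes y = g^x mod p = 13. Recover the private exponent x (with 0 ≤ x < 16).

4

Successive powers of 3 modulo 17:
  3^0=1  3^1=3  3^2=9  3^3=10  3^4=13
So 3^4 ≡ 13 (mod 17), giving x = 4.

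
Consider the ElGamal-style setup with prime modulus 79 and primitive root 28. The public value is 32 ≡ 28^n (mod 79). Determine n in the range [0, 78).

Successive powers of 28 modulo 79:
  28^0=1  28^1=28  28^2=73  28^3=69  28^4=36  28^5=60
  28^6=21  28^7=35  28^8=32
So 28^8 ≡ 32 (mod 79), giving n = 8.

8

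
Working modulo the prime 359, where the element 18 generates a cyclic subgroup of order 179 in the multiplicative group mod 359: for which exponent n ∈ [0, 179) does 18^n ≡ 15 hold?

145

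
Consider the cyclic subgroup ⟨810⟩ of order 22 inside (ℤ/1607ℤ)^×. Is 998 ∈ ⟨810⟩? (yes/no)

⟨810⟩ has order 22; its elements mod 1607 are {1, 85, 251, 328, 371, 444, 525, 561, 605, 779, 797, 810, 828, 1002, 1046, 1082, 1163, 1236, 1279, 1356, 1522, 1606}.
998 is not in this set.

no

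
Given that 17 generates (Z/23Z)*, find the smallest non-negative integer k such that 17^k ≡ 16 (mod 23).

20

Successive powers of 17 modulo 23:
  17^0=1  17^1=17  17^2=13  17^3=14  17^4=8  17^5=21
  17^6=12  17^7=20  17^8=18  17^9=7  17^10=4  17^11=22
  17^12=6  17^13=10  17^14=9  17^15=15  17^16=2  17^17=11
  17^18=3  17^19=5  17^20=16
So 17^20 ≡ 16 (mod 23), giving k = 20.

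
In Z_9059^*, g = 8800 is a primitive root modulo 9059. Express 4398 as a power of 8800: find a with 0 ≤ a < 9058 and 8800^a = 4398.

7957

Baby-step giant-step with m = ceil(sqrt(9058)) = 96.
Baby table (8800^j mod 9059 for j=0..95):
  0:1  1:8800  2:3668  3:1183  4:1609  5:9042  6:4403  7:1057
  8:7066  9:8883  10:289  11:6680  12:149  13:6704  14:2992  15:4146
  16:4207  17:6526  18:3799  19:3490  20:1990  21:953  22:6825  23:7889
  24:4083  25:2406  26:1917  27:1742  28:1772  29:3061  30:4393  31:3647
  32:6622  33:6112  34:2317  35:6850  36:1414  37:5193  38:4804  39:5906
  40:1317  41:3139  42:2309  43:8922  44:8306  45:4788  46:991  47:6042
  48:2329  49:3742  50:135  51:1271  52:5994  53:5702  54:8858  55:6764
  56:5570  57:6810  58:2715  59:3417  60:2779  61:4959  62:1997  63:8199
  64:5324  65:7111  66:6287  67:2287  68:5561  69:82  70:5939  71:1829
  72:6416  73:5112  74:7665  75:7745  76:5143  77:8695  78:3686  79:5580
  80:4220  81:3159  82:6188  83:751  84:4789  85:732  86:651  87:3512
  88:5351  89:118  90:5674  91:7051  92:3709  93:8682  94:7053  95:3191
Giant step factor: 8800^(-96) ≡ 1031 (mod 9059).
Scan 4398·1031^i mod 9059 for i = 0, 1, …:
  i=0: 4398   i=1: 4838   i=2: 5528   i=3: 1257
  i=4: 530   i=5: 2890   i=6: 8238   i=7: 5095
  i=8: 7784   i=9: 8089     …   i=81: 2830
  i=82: 732
Match at i=82, j=85: a = 82·96 + 85 = 7957.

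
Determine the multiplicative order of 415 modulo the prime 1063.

1062

The order of 415 must divide p − 1 = 1062 = 2 · 3^2 · 59.
Divisors: 1, 2, 3, 6, 9, 18, 59, 118, 177, 354, 531, 1062.
Check each in increasing order: 415^1 ≡ 415;  415^2 ≡ 19;  415^3 ≡ 444;  415^6 ≡ 481;  415^9 ≡ 964;  415^18 ≡ 234;  415^59 ≡ 911;  415^118 ≡ 781;  415^177 ≡ 344;  415^354 ≡ 343;  415^531 ≡ 1062;  415^1062 ≡ 1.
Smallest exponent giving 1 is 1062.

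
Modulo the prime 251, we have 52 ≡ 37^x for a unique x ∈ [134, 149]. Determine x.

Compute 37^134 mod 251 = 181, then multiply by 37 repeatedly:
  37^134=181  37^135=171  37^136=52
Found 52 at exponent 136.

136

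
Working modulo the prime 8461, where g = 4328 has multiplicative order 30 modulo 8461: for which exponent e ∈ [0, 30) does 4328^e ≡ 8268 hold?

Successive powers of 4328 modulo 8461:
  4328^0=1  4328^1=4328  4328^2=7391  4328^3=5668  4328^4=2665  4328^5=1777
  4328^6=8268
So 4328^6 ≡ 8268 (mod 8461), giving e = 6.

6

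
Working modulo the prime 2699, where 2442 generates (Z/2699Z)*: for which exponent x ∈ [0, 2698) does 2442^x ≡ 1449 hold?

1606

Baby-step giant-step with m = ceil(sqrt(2698)) = 52.
Baby table (2442^j mod 2699 for j=0..51):
  0:1  1:2442  2:1273  3:2117  4:1129  5:1339  6:1349  7:1478
  8:713  9:291  10:785  11:680  12:675  13:1960  14:993  15:1204
  16:957  17:2359  18:1012  19:1719  20:853  21:2097  22:871  23:170
  24:2193  25:490  26:923  27:301  28:914  29:2614  30:253  31:2454
  32:888  33:1199  34:2242  35:1392  36:1223  37:1472  38:2255  39:750
  40:1578  41:2003  42:738  43:1963  44:222  45:2324  46:1910  47:348
  48:2330  49:368  50:2588  51:1537
Giant step factor: 2442^(-52) ≡ 1382 (mod 2699).
Scan 1449·1382^i mod 2699 for i = 0, 1, …:
  i=0: 1449   i=1: 2559   i=2: 848   i=3: 570
  i=4: 2331   i=5: 1535   i=6: 2655   i=7: 1269
  i=8: 2107   i=9: 2352     …   i=29: 474
  i=30: 1910
Match at i=30, j=46: x = 30·52 + 46 = 1606.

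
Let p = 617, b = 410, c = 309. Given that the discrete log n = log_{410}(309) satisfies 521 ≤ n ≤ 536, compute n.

524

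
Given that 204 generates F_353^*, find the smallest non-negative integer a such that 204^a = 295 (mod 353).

Baby-step giant-step with m = ceil(sqrt(352)) = 19.
Baby table (204^j mod 353 for j=0..18):
  0:1  1:204  2:315  3:14  4:32  5:174  6:196  7:95
  8:318  9:273  10:271  11:216  12:292  13:264  14:200  15:205
  16:166  17:329  18:46
Giant step factor: 204^(-19) ≡ 12 (mod 353).
Scan 295·12^i mod 353 for i = 0, 1, …:
  i=0: 295   i=1: 10   i=2: 120   i=3: 28
  i=4: 336   i=5: 149   i=6: 23   i=7: 276
  i=8: 135   i=9: 208     …   i=13: 134
  i=14: 196
Match at i=14, j=6: a = 14·19 + 6 = 272.

272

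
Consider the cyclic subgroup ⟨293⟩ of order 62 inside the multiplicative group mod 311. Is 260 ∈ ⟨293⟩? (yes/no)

yes

260 ∈ ⟨293⟩ iff 260^62 ≡ 1 (mod 311), since |⟨293⟩| = 62.
260^62 mod 311 = 1.
Since 1 = 1, 260 lies in the subgroup.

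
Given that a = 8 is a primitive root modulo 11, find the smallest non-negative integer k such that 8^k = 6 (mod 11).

3

Successive powers of 8 modulo 11:
  8^0=1  8^1=8  8^2=9  8^3=6
So 8^3 ≡ 6 (mod 11), giving k = 3.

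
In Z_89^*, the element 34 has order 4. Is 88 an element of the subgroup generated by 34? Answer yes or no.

⟨34⟩ has order 4; its elements mod 89 are {1, 34, 55, 88}.
88 is in this set.

yes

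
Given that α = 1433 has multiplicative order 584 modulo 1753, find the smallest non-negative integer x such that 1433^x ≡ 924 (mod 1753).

295

Baby-step giant-step with m = ceil(sqrt(584)) = 25.
Baby table (1433^j mod 1753 for j=0..24):
  0:1  1:1433  2:726  3:829  4:1176  5:575  6:65  7:236
  8:1612  9:1295  10:1061  11:562  12:719  13:1316  14:1353  15:31
  16:598  17:1470  18:1157  19:1396  20:295  21:262  22:304  23:888
  24:1579
Giant step factor: 1433^(-25) ≡ 847 (mod 1753).
Scan 924·847^i mod 1753 for i = 0, 1, …:
  i=0: 924   i=1: 790   i=2: 1237   i=3: 1198
  i=4: 1472   i=5: 401   i=6: 1318   i=7: 1438
  i=8: 1404   i=9: 654   i=10: 1743   i=11: 295
Match at i=11, j=20: x = 11·25 + 20 = 295.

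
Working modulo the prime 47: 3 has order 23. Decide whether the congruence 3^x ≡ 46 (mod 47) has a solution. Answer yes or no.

no

⟨3⟩ has order 23; its elements mod 47 are {1, 2, 3, 4, 6, 7, 8, 9, 12, 14, 16, 17, 18, 21, 24, 25, 27, 28, 32, 34, 36, 37, 42}.
46 is not in this set.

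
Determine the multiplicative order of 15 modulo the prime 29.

28

The order of 15 must divide p − 1 = 28 = 2^2 · 7.
Divisors: 1, 2, 4, 7, 14, 28.
Check each in increasing order: 15^1 ≡ 15;  15^2 ≡ 22;  15^4 ≡ 20;  15^7 ≡ 17;  15^14 ≡ 28;  15^28 ≡ 1.
Smallest exponent giving 1 is 28.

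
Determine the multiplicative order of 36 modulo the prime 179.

89

The order of 36 must divide p − 1 = 178 = 2 · 89.
Divisors: 1, 2, 89, 178.
Check each in increasing order: 36^1 ≡ 36;  36^2 ≡ 43;  36^89 ≡ 1.
Smallest exponent giving 1 is 89.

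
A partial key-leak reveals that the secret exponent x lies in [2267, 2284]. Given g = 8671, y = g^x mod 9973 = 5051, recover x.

2273

Compute 8671^2267 mod 9973 = 7767, then multiply by 8671 repeatedly:
  8671^2267=7767  8671^2268=9961  8671^2269=5651  8671^2270=2472  8671^2271=2735
  8671^2272=9364  8671^2273=5051
Found 5051 at exponent 2273.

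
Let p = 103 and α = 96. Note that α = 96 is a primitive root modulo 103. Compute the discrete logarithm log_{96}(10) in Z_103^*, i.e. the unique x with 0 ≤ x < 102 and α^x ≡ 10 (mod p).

75

Baby-step giant-step with m = ceil(sqrt(102)) = 11.
Baby table (96^j mod 103 for j=0..10):
  0:1  1:96  2:49  3:69  4:32  5:85  6:23  7:45
  8:97  9:42  10:15
Giant step factor: 96^(-11) ≡ 51 (mod 103).
Scan 10·51^i mod 103 for i = 0, 1, …:
  i=0: 10   i=1: 98   i=2: 54   i=3: 76
  i=4: 65   i=5: 19   i=6: 42
Match at i=6, j=9: x = 6·11 + 9 = 75.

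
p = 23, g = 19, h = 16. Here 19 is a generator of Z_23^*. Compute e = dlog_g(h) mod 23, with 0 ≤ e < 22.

Successive powers of 19 modulo 23:
  19^0=1  19^1=19  19^2=16
So 19^2 ≡ 16 (mod 23), giving e = 2.

2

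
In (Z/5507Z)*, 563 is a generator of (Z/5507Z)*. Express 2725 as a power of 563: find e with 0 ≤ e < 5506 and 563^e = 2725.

Baby-step giant-step with m = ceil(sqrt(5506)) = 75.
Baby table (563^j mod 5507 for j=0..74):
  0:1  1:563  2:3070  3:4719  4:2423  5:3920  6:4160  7:1605
  8:467  9:4092  10:1870  11:973  12:2606  13:2316  14:4256  15:583
  16:3316  17:35  18:3184  19:2817  20:5462  21:2200  22:5032  23:2418
  24:1105  25:5331  26:38  27:4873  28:1013  29:3098  30:3962  31:271
  32:3884  33:413  34:1225  35:1300  36:4976  37:3932  38:5409  39:5403
  40:2025  41:126  42:4854  43:1330  44:5345  45:2413  46:3797  47:995
  48:3978  49:3772  50:3441  51:4326  52:1444  53:3443  54:5452  55:2077
  56:1867  57:4791  58:4410  59:4680  60:2494  61:5344  62:1850  63:727
  64:1783  65:1555  66:5359  67:4788  68:2721  69:977  70:4858  71:3582
  72:1104  73:4768  74:2475
Giant step factor: 563^(-75) ≡ 894 (mod 5507).
Scan 2725·894^i mod 5507 for i = 0, 1, …:
  i=0: 2725   i=1: 2056   i=2: 4233   i=3: 993
  i=4: 1115   i=5: 43   i=6: 5400   i=7: 3468
  i=8: 5458   i=9: 250     …   i=65: 3403
  i=66: 2418
Match at i=66, j=23: e = 66·75 + 23 = 4973.

4973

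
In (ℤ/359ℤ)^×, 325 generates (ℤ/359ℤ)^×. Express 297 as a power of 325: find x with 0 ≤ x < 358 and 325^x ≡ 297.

Baby-step giant-step with m = ceil(sqrt(358)) = 19.
Baby table (325^j mod 359 for j=0..18):
  0:1  1:325  2:79  3:186  4:138  5:334  6:132  7:179
  8:17  9:140  10:266  11:290  12:192  13:293  14:90  15:171
  16:289  17:226  18:214
Giant step factor: 325^(-19) ≡ 86 (mod 359).
Scan 297·86^i mod 359 for i = 0, 1, …:
  i=0: 297   i=1: 53   i=2: 250   i=3: 319
  i=4: 150   i=5: 335   i=6: 90
Match at i=6, j=14: x = 6·19 + 14 = 128.

128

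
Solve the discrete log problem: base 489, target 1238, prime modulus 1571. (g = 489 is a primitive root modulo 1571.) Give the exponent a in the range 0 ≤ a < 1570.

Baby-step giant-step with m = ceil(sqrt(1570)) = 40.
Baby table (489^j mod 1571 for j=0..39):
  0:1  1:489  2:329  3:639  4:1413  5:1288  6:1432  7:1153
  8:1399  9:726  10:1539  11:62  12:469  13:1546  14:343  15:1201
  16:1306  17:808  18:791  19:333  20:1024  21:1158  22:702  23:800
  24:21  25:843  26:625  27:851  28:1395  29:341  30:223  31:648
  32:1101  33:1107  34:899  35:1302  36:423  37:1046  38:919  39:85
Giant step factor: 489^(-40) ≡ 1193 (mod 1571).
Scan 1238·1193^i mod 1571 for i = 0, 1, …:
  i=0: 1238   i=1: 194   i=2: 505   i=3: 772
  i=4: 390   i=5: 254   i=6: 1390   i=7: 865
  i=8: 1369   i=9: 948     …   i=19: 1081
  i=20: 1413
Match at i=20, j=4: a = 20·40 + 4 = 804.

804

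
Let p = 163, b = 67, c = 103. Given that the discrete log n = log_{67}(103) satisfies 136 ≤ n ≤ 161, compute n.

157

Compute 67^136 mod 163 = 41, then multiply by 67 repeatedly:
  67^136=41  67^137=139  67^138=22  67^139=7  67^140=143
  67^141=127  67^142=33  67^143=92  67^144=133  67^145=109
  67^146=131  67^147=138  67^148=118  67^149=82  67^150=115
  67^151=44  67^152=14  67^153=123  67^154=91  67^155=66
  67^156=21  67^157=103
Found 103 at exponent 157.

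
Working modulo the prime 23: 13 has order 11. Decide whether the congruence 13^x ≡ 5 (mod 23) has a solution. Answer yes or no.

⟨13⟩ has order 11; its elements mod 23 are {1, 2, 3, 4, 6, 8, 9, 12, 13, 16, 18}.
5 is not in this set.

no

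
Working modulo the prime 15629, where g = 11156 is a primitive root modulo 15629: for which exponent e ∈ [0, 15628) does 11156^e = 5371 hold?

10997

Baby-step giant-step with m = ceil(sqrt(15628)) = 126.
Baby table (11156^j mod 15629 for j=0..125):
  0:1  1:11156  2:2609  3:4806  4:8266  5:4396  6:13603  7:13107
  8:12397  9:15540  10:7372  11:2234  12:9878  13:14518  14:15110  15:8395
  16:5652  17:6326  18:7921  19:310  20:4351  21:11711  22:5105  23:14933
  24:3037  25:12729  26:15259  27:13965  28:3668  29:3486  30:4864  31:14525
  32:15057  33:11029  34:8036  35:1672  36:7435  37:1757  38:2326  39:4716
  40:4482  41:4021  42:3046  43:3730  44:7482  45:10332  46:15546  47:11792
  48:2259  49:7456  50:1598  51:10228  52:11868  53:6149  54:2563  55:7387
  56:13284  57:2126  58:8463  59:14068  60:11819  61:6520  62:15383  63:6328
  64:14604  65:5528  66:13963  67:12614  68:13897  69:10881  70:13622  71:6265
  72:15081  73:13080  74:8136  75:7613  76:2642  77:13487  78:589  79:6704
  80:5059  81:1885  82:8055  83:10459  84:10119  85:14926  86:3090  87:10095
  88:12875  89:2990  90:4154  91:2039  92:6889  93:5891  94:51  95:6312
  96:8027  97:10671  98:15212  99:5390  100:6077  101:12039  102:7087  103:11090
  104:876  105:4531  106:3650  107:5855  108:4789  109:6162  110:6930  111:10046
  112:13246  113:181  114:3095  115:3359  116:10291  117:11391  118:14226  119:8390
  120:12388  121:8910  122:15149  123:5867  124:13629  125:6212
Giant step factor: 11156^(-126) ≡ 10257 (mod 15629).
Scan 5371·10257^i mod 15629 for i = 0, 1, …:
  i=0: 5371   i=1: 13751   i=2: 7911   i=3: 12988
  i=4: 11949   i=5: 13904   i=6: 14332   i=7: 12579
  i=8: 5408   i=9: 2535     …   i=86: 2525
  i=87: 1672
Match at i=87, j=35: e = 87·126 + 35 = 10997.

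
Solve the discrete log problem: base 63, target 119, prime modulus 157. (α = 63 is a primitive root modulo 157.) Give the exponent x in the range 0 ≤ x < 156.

Baby-step giant-step with m = ceil(sqrt(156)) = 13.
Baby table (63^j mod 157 for j=0..12):
  0:1  1:63  2:44  3:103  4:52  5:136  6:90  7:18
  8:35  9:7  10:127  11:151  12:93
Giant step factor: 63^(-13) ≡ 22 (mod 157).
Scan 119·22^i mod 157 for i = 0, 1, …:
  i=0: 119   i=1: 106   i=2: 134   i=3: 122
  i=4: 15   i=5: 16   i=6: 38   i=7: 51
  i=8: 23   i=9: 35
Match at i=9, j=8: x = 9·13 + 8 = 125.

125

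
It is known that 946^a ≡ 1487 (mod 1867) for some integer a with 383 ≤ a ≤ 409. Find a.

409

Compute 946^383 mod 1867 = 906, then multiply by 946 repeatedly:
  946^383=906  946^384=123  946^385=604  946^386=82  946^387=1025
  946^388=677  946^389=61  946^390=1696  946^391=663  946^392=1753
  946^393=442  946^394=1791  946^395=917  946^396=1194  946^397=1856
  946^398=796  946^399=615  946^400=1153  946^401=410  946^402=1391
  946^403=1518  946^404=305  946^405=1012  946^406=1448  946^407=1297
  946^408=343  946^409=1487
Found 1487 at exponent 409.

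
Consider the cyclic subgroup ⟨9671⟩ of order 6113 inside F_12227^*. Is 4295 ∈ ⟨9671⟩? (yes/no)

4295 ∈ ⟨9671⟩ iff 4295^6113 ≡ 1 (mod 12227), since |⟨9671⟩| = 6113.
4295^6113 mod 12227 = 1.
Since 1 = 1, 4295 lies in the subgroup.

yes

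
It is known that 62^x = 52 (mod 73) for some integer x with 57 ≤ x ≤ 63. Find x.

57

Compute 62^57 mod 73 = 52, then multiply by 62 repeatedly:
  62^57=52
Found 52 at exponent 57.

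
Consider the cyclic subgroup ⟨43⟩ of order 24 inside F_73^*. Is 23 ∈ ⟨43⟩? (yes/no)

no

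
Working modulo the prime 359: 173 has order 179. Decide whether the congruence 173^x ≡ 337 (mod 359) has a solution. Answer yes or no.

no

337 ∈ ⟨173⟩ iff 337^179 ≡ 1 (mod 359), since |⟨173⟩| = 179.
337^179 mod 359 = 358.
Since 358 ≠ 1, 337 does not lie in the subgroup.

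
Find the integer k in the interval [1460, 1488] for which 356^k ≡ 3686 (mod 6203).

1461

Compute 356^1460 mod 6203 = 4227, then multiply by 356 repeatedly:
  356^1460=4227  356^1461=3686
Found 3686 at exponent 1461.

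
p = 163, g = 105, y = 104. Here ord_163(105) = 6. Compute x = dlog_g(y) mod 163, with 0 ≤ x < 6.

2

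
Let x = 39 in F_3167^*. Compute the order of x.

The order of 39 must divide p − 1 = 3166 = 2 · 1583.
Divisors: 1, 2, 1583, 3166.
Check each in increasing order: 39^1 ≡ 39;  39^2 ≡ 1521;  39^1583 ≡ 3166;  39^3166 ≡ 1.
Smallest exponent giving 1 is 3166.

3166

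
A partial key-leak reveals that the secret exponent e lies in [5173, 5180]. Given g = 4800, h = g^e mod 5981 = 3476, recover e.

5176

Compute 4800^5173 mod 5981 = 5646, then multiply by 4800 repeatedly:
  4800^5173=5646  4800^5174=889  4800^5175=2747  4800^5176=3476
Found 3476 at exponent 5176.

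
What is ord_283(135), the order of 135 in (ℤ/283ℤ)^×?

141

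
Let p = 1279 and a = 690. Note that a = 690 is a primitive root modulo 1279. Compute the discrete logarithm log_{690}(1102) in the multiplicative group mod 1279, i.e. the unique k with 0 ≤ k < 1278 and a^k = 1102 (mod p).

390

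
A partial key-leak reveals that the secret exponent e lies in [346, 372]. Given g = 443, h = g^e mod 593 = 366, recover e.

Compute 443^346 mod 593 = 523, then multiply by 443 repeatedly:
  443^346=523  443^347=419  443^348=8  443^349=579  443^350=321
  443^351=476  443^352=353  443^353=420  443^354=451  443^355=545
  443^356=84  443^357=446  443^358=109  443^359=254  443^360=445
  443^361=259  443^362=288  443^363=89  443^364=289  443^365=532
  443^366=255  443^367=295  443^368=225  443^369=51  443^370=59
  443^371=45  443^372=366
Found 366 at exponent 372.

372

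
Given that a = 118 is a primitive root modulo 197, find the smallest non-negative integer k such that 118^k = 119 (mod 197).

Baby-step giant-step with m = ceil(sqrt(196)) = 14.
Baby table (118^j mod 197 for j=0..13):
  0:1  1:118  2:134  3:52  4:29  5:73  6:143  7:129
  8:53  9:147  10:10  11:195  12:158  13:126
Giant step factor: 118^(-14) ≡ 161 (mod 197).
Scan 119·161^i mod 197 for i = 0, 1, …:
  i=0: 119   i=1: 50   i=2: 170   i=3: 184
  i=4: 74   i=5: 94   i=6: 162   i=7: 78
  i=8: 147
Match at i=8, j=9: k = 8·14 + 9 = 121.

121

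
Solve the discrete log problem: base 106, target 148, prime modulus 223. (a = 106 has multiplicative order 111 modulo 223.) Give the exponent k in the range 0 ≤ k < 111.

Baby-step giant-step with m = ceil(sqrt(111)) = 11.
Baby table (106^j mod 223 for j=0..10):
  0:1  1:106  2:86  3:196  4:37  5:131  6:60  7:116
  8:31  9:164  10:213
Giant step factor: 106^(-11) ≡ 73 (mod 223).
Scan 148·73^i mod 223 for i = 0, 1, …:
  i=0: 148   i=1: 100   i=2: 164
Match at i=2, j=9: k = 2·11 + 9 = 31.

31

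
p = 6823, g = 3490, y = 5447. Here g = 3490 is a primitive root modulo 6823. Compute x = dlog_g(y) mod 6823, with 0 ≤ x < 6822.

Baby-step giant-step with m = ceil(sqrt(6822)) = 83.
Baby table (3490^j mod 6823 for j=0..82):
  0:1  1:3490  2:1045  3:3568  4:345  5:3202  6:5729  7:2820
  8:3034  9:6187  10:4658  11:4034  12:2811  13:5739  14:3605  15:6661
  16:929  17:1285  18:1939  19:5517  20:6647  21:6653  22:301  23:6571
  24:687  25:2757  26:1500  27:1759  28:5033  29:2768  30:5775  31:6431
  32:3343  33:6563  34:59  35:1220  36:248  37:5822  38:6709  39:4697
  40:3684  41:2628  42:1608  43:3414  44:1902  45:6024  46:2097  47:4274
  48:1182  49:4088  50:227  51:762  52:5233  53:4822  54:3262  55:3616
  56:4113  57:5601  58:6418  59:5734  60:6624  61:1436  62:3558  63:6383
  64:6398  65:4164  66:6193  67:5129  68:3481  69:3750  70:986  71:2348
  72:97  73:4203  74:5843  75:4946  76:6173  77:3559  78:3050  79:620
  80:909  81:6538  82:1508
Giant step factor: 3490^(-83) ≡ 3573 (mod 6823).
Scan 5447·3573^i mod 6823 for i = 0, 1, …:
  i=0: 5447   i=1: 2935   i=2: 6627   i=3: 2461
  i=4: 5129
Match at i=4, j=67: x = 4·83 + 67 = 399.

399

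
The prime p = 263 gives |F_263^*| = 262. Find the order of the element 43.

131

The order of 43 must divide p − 1 = 262 = 2 · 131.
Divisors: 1, 2, 131, 262.
Check each in increasing order: 43^1 ≡ 43;  43^2 ≡ 8;  43^131 ≡ 1.
Smallest exponent giving 1 is 131.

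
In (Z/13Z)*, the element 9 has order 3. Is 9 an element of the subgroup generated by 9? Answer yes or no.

yes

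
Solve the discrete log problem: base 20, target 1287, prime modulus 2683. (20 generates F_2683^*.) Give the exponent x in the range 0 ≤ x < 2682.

2025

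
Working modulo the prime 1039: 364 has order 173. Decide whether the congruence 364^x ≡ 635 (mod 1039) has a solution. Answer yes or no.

yes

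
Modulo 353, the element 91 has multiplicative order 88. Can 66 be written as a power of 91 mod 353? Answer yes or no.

no

66 ∈ ⟨91⟩ iff 66^88 ≡ 1 (mod 353), since |⟨91⟩| = 88.
66^88 mod 353 = 311.
Since 311 ≠ 1, 66 does not lie in the subgroup.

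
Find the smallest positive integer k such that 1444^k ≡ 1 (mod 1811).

The order of 1444 must divide p − 1 = 1810 = 2 · 5 · 181.
Divisors: 1, 2, 5, 10, 181, 362, 905, 1810.
Check each in increasing order: 1444^1 ≡ 1444;  1444^2 ≡ 675;  1444^5 ≡ 688;  1444^10 ≡ 673;  1444^181 ≡ 1.
Smallest exponent giving 1 is 181.

181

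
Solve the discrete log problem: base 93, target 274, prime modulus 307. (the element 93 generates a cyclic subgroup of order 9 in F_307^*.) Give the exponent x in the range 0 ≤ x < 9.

Successive powers of 93 modulo 307:
  93^0=1  93^1=93  93^2=53  93^3=17  93^4=46  93^5=287
  93^6=289  93^7=168  93^8=274
So 93^8 ≡ 274 (mod 307), giving x = 8.

8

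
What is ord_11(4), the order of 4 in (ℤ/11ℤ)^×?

The order of 4 must divide p − 1 = 10 = 2 · 5.
Divisors: 1, 2, 5, 10.
Check each in increasing order: 4^1 ≡ 4;  4^2 ≡ 5;  4^5 ≡ 1.
Smallest exponent giving 1 is 5.

5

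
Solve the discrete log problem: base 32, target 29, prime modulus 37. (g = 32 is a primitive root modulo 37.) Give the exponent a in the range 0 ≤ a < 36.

33

Successive powers of 32 modulo 37:
  32^0=1  32^1=32  32^2=25  32^3=23  32^4=33  32^5=20
  32^6=11  32^7=19  32^8=16  32^9=31  32^10=30  32^11=35
  32^12=10  32^13=24  32^14=28  32^15=8  32^16=34  32^17=15
  32^18=36  32^19=5  32^20=12  32^21=14  32^22=4  32^23=17
  32^24=26  32^25=18  32^26=21  32^27=6  32^28=7  32^29=2
  32^30=27  32^31=13  32^32=9  32^33=29
So 32^33 ≡ 29 (mod 37), giving a = 33.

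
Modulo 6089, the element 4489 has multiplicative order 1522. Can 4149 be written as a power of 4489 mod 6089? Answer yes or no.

no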